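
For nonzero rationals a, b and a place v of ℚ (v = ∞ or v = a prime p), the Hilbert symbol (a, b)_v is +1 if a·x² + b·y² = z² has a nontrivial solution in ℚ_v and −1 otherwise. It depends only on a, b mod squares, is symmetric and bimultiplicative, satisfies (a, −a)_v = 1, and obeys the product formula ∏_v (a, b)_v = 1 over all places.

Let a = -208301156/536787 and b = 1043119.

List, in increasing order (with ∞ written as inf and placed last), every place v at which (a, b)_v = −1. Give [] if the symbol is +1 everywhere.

Mod squares: a ≡ -123, b ≡ 1043119. Check v ∈ {∞, 2, 3, 7, 11, 19, 23, 31, 41, 47}.
v=47: a=47^-2·(≡3), b=47^0·(≡1) mod 47; (3|47)=+1, (1|47)=+1; (−1)^{-2·0·23}·(+1)^0·(+1)^-2 = +1.
v=41: a=41^1·(≡30), b=41^0·(≡38) mod 41; (30|41)=-1, (38|41)=-1; (−1)^{1·0·20}·(-1)^0·(-1)^1 = -1.
v=2: v_2(a)=2, v_2(b)=0; units ≡ 5, 7 (mod 8); ε·ε+αω+βω = 0·1+2·0+0·1 ≡ 0  ⇒  (a,b)_2 = +1.
v=7: a=7^4·(≡5), b=7^1·(≡1) mod 7; (5|7)=-1, (1|7)=+1; (−1)^{4·1·3}·(-1)^1·(+1)^4 = -1.
v=3: a=3^-5·(≡1), b=3^0·(≡1) mod 3; (1|3)=+1, (1|3)=+1; (−1)^{-5·0·1}·(+1)^0·(+1)^-5 = +1.
v=19: a=19^0·(≡14), b=19^1·(≡10) mod 19; (14|19)=-1, (10|19)=-1; (−1)^{0·1·9}·(-1)^1·(-1)^0 = -1.
v=23: a=23^2·(≡5), b=23^1·(≡20) mod 23; (5|23)=-1, (20|23)=-1; (−1)^{2·1·11}·(-1)^1·(-1)^2 = -1.
v=31: a=31^0·(≡28), b=31^1·(≡14) mod 31; (28|31)=+1, (14|31)=+1; (−1)^{0·1·15}·(+1)^1·(+1)^0 = +1.
v=∞: -123 < 0 and 1043119 > 0  ⇒  (a,b)_∞ = +1.
v=11: a=11^0·(≡4), b=11^1·(≡9) mod 11; (4|11)=+1, (9|11)=+1; (−1)^{0·1·5}·(+1)^1·(+1)^0 = +1.
(-123, 1043119 / ℚ) ramifies at {7, 19, 23, 41}: a division algebra.

[7, 19, 23, 41]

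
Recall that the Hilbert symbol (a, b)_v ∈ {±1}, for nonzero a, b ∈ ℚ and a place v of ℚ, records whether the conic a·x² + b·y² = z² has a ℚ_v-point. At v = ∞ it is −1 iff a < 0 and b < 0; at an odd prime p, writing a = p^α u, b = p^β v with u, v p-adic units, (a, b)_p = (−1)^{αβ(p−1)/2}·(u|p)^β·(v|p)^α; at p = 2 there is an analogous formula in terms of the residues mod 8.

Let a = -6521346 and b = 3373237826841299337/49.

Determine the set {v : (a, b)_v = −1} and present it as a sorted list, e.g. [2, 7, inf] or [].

Mod squares: a ≡ -754, b ≡ 2697. Check v ∈ {∞, 2, 3, 7, 13, 29, 31, 47}.
v=∞: -754 < 0 and 2697 > 0  ⇒  (a,b)_∞ = +1.
v=31: a=31^2·(≡3), b=31^5·(≡5) mod 31; (3|31)=-1, (5|31)=+1; (−1)^{2·5·15}·(-1)^5·(+1)^2 = -1.
v=7: a=7^0·(≡1), b=7^-2·(≡4) mod 7; (1|7)=+1, (4|7)=+1; (−1)^{0·-2·3}·(+1)^-2·(+1)^0 = +1.
v=47: a=47^0·(≡45), b=47^2·(≡18) mod 47; (45|47)=-1, (18|47)=+1; (−1)^{0·2·23}·(-1)^2·(+1)^0 = +1.
v=3: a=3^2·(≡2), b=3^7·(≡2) mod 3; (2|3)=-1, (2|3)=-1; (−1)^{2·7·1}·(-1)^7·(-1)^2 = -1.
v=13: a=13^1·(≡2), b=13^0·(≡5) mod 13; (2|13)=-1, (5|13)=-1; (−1)^{1·0·6}·(-1)^0·(-1)^1 = -1.
v=29: a=29^1·(≡21), b=29^3·(≡9) mod 29; (21|29)=-1, (9|29)=+1; (−1)^{1·3·14}·(-1)^3·(+1)^1 = -1.
v=2: v_2(a)=1, v_2(b)=0; units ≡ 7, 1 (mod 8); ε·ε+αω+βω = 1·0+1·0+0·0 ≡ 0  ⇒  (a,b)_2 = +1.
Ram(-754, 2697) = {3, 13, 29, 31}; no ℚ_3-point on the conic.

[3, 13, 29, 31]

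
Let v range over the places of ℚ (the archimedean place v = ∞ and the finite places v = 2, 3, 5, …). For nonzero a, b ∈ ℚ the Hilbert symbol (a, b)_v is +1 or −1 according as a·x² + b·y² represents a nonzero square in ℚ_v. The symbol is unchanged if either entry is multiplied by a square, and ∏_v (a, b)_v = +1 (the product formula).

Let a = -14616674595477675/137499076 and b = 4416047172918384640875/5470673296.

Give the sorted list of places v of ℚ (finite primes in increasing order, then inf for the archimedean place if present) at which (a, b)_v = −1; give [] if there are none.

[3, 5]

Mod squares: a ≡ -483, b ≡ 35. Check v ∈ {∞, 2, 3, 5, 7, 11, 13, 17, 23, 41, 47}.
v=47: a=47^2·(≡3), b=47^4·(≡26) mod 47; (3|47)=+1, (26|47)=-1; (−1)^{2·4·23}·(+1)^4·(-1)^2 = +1.
v=23: a=23^1·(≡12), b=23^2·(≡9) mod 23; (12|23)=+1, (9|23)=+1; (−1)^{1·2·11}·(+1)^2·(+1)^1 = +1.
v=13: a=13^-2·(≡6), b=13^0·(≡3) mod 13; (6|13)=-1, (3|13)=+1; (−1)^{-2·0·6}·(-1)^0·(+1)^-2 = +1.
v=5: a=5^2·(≡3), b=5^3·(≡2) mod 5; (3|5)=-1, (2|5)=-1; (−1)^{2·3·2}·(-1)^3·(-1)^2 = -1.
v=11: a=11^-2·(≡5), b=11^-2·(≡2) mod 11; (5|11)=+1, (2|11)=-1; (−1)^{-2·-2·5}·(+1)^-2·(-1)^-2 = +1.
v=41: a=41^-2·(≡10), b=41^-4·(≡19) mod 41; (10|41)=+1, (19|41)=-1; (−1)^{-2·-4·20}·(+1)^-4·(-1)^-2 = +1.
v=7: a=7^1·(≡2), b=7^1·(≡6) mod 7; (2|7)=+1, (6|7)=-1; (−1)^{1·1·3}·(+1)^1·(-1)^1 = +1.
v=∞: -483 < 0 and 35 > 0  ⇒  (a,b)_∞ = +1.
v=3: a=3^9·(≡1), b=3^4·(≡2) mod 3; (1|3)=+1, (2|3)=-1; (−1)^{9·4·1}·(+1)^4·(-1)^9 = -1.
v=2: v_2(a)=-2, v_2(b)=-4; units ≡ 5, 3 (mod 8); ε·ε+αω+βω = 0·1+-2·1+-4·1 ≡ 0  ⇒  (a,b)_2 = +1.
v=17: a=17^4·(≡5), b=17^6·(≡8) mod 17; (5|17)=-1, (8|17)=+1; (−1)^{4·6·8}·(-1)^6·(+1)^4 = +1.
(-483, 35 / ℚ) ramifies at {3, 5}: a division algebra.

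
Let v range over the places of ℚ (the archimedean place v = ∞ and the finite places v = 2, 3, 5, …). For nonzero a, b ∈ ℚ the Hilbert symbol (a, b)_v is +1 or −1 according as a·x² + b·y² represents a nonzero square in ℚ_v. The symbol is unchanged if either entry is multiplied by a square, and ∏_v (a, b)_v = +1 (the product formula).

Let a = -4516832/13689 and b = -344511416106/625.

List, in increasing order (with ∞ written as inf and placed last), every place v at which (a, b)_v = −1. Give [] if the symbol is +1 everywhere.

(a, b) ≡ (-782, -598026) mod (ℚ^×)²; places V = {2, 3, 5, 11, 13, 17, 19, 23, 41, ∞}.
(a,b)_41: α=0, u≡38; β=1, v≡31 (mod 41); (38|41)=-1, (31|41)=+1; sign (−1)^0·-1^1·+1^0 = -1.
(a,b)_∞: sgn(-782)=−, sgn(-598026)=−, so -1.
(a,b)_2: α=5, β=1; u≡1, v≡3 (mod 8); ε(u)ε(v)=0·1, αω(v)=5·1, βω(u)=1·0; sum ≡ 1  ⇒  -1.
(a,b)_5: α=0, u≡2; β=-4, v≡4 (mod 5); (2|5)=-1, (4|5)=+1; sign (−1)^0·-1^-4·+1^0 = +1.
(a,b)_13: α=-2, u≡6; β=1, v≡8 (mod 13); (6|13)=-1, (8|13)=-1; sign (−1)^0·-1^1·-1^-2 = -1.
(a,b)_23: α=1, u≡9; β=2, v≡17 (mod 23); (9|23)=+1, (17|23)=-1; sign (−1)^0·+1^2·-1^1 = -1.
(a,b)_3: α=-4, u≡1; β=3, v≡2 (mod 3); (1|3)=+1, (2|3)=-1; sign (−1)^0·+1^3·-1^-4 = +1.
(a,b)_17: α=1, u≡12; β=1, v≡11 (mod 17); (12|17)=-1, (11|17)=-1; sign (−1)^0·-1^1·-1^1 = +1.
(a,b)_11: α=0, u≡2; β=3, v≡7 (mod 11); (2|11)=-1, (7|11)=-1; sign (−1)^0·-1^3·-1^0 = -1.
(a,b)_19: α=2, u≡1; β=0, v≡10 (mod 19); (1|19)=+1, (10|19)=-1; sign (−1)^0·+1^0·-1^2 = +1.
Ram(-782, -598026) = {2, 11, 13, 23, 41, ∞}; no ℚ_2-point on the conic.

[2, 11, 13, 23, 41, inf]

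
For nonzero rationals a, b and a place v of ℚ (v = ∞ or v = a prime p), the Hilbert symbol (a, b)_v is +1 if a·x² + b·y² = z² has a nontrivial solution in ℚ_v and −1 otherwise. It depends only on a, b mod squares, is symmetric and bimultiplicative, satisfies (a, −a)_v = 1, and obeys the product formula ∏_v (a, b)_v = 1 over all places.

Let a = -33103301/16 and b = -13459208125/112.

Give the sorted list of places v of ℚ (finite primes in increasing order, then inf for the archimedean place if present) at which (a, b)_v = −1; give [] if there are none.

[17, inf]

Mod squares: a ≡ -2261, b ≡ -3451. Check v ∈ {∞, 2, 5, 7, 11, 17, 19, 29}.
v=11: a=11^4·(≡1), b=11^2·(≡4) mod 11; (1|11)=+1, (4|11)=+1; (−1)^{4·2·5}·(+1)^2·(+1)^4 = +1.
v=2: v_2(a)=-4, v_2(b)=-4; units ≡ 3, 5 (mod 8); ε·ε+αω+βω = 1·0+-4·1+-4·1 ≡ 0  ⇒  (a,b)_2 = +1.
v=5: a=5^0·(≡4), b=5^4·(≡1) mod 5; (4|5)=+1, (1|5)=+1; (−1)^{0·4·2}·(+1)^4·(+1)^0 = +1.
v=7: a=7^1·(≡5), b=7^-1·(≡4) mod 7; (5|7)=-1, (4|7)=+1; (−1)^{1·-1·3}·(-1)^-1·(+1)^1 = +1.
v=19: a=19^1·(≡12), b=19^2·(≡7) mod 19; (12|19)=-1, (7|19)=+1; (−1)^{1·2·9}·(-1)^2·(+1)^1 = +1.
v=29: a=29^0·(≡7), b=29^1·(≡12) mod 29; (7|29)=+1, (12|29)=-1; (−1)^{0·1·14}·(+1)^1·(-1)^0 = +1.
v=17: a=17^1·(≡5), b=17^1·(≡1) mod 17; (5|17)=-1, (1|17)=+1; (−1)^{1·1·8}·(-1)^1·(+1)^1 = -1.
v=∞: -2261 < 0 and -3451 < 0  ⇒  (a,b)_∞ = -1.
Ram(-2261, -3451) = {17, ∞}; no ℚ_17-point on the conic.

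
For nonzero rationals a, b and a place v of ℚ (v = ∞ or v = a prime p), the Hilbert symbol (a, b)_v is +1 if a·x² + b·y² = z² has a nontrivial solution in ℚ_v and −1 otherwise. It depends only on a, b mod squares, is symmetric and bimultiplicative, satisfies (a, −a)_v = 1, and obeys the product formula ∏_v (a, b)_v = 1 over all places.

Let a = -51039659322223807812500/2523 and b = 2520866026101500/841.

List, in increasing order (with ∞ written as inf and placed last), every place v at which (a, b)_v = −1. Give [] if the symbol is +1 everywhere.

(a, b) ≡ (-231, 20615) mod (ℚ^×)²; places V = {2, 3, 5, 7, 11, 17, 19, 29, 31, ∞}.
(a,b)_29: α=-2, u≡24; β=-2, v≡5 (mod 29); (24|29)=+1, (5|29)=+1; sign (−1)^0·+1^-2·+1^-2 = +1.
(a,b)_31: α=2, u≡11; β=1, v≡9 (mod 31); (11|31)=-1, (9|31)=+1; sign (−1)^0·-1^1·+1^2 = -1.
(a,b)_7: α=1, u≡4; β=1, v≡6 (mod 7); (4|7)=+1, (6|7)=-1; sign (−1)^1·+1^1·-1^1 = +1.
(a,b)_17: α=4, u≡12; β=4, v≡6 (mod 17); (12|17)=-1, (6|17)=-1; sign (−1)^0·-1^4·-1^4 = +1.
(a,b)_2: α=2, β=2; u≡1, v≡7 (mod 8); ε(u)ε(v)=0·1, αω(v)=2·0, βω(u)=2·0; sum ≡ 0  ⇒  +1.
(a,b)_11: α=5, u≡3; β=4, v≡4 (mod 11); (3|11)=+1, (4|11)=+1; sign (−1)^0·+1^4·+1^5 = +1.
(a,b)_∞: sgn(-231)=−, sgn(20615)=+, so +1.
(a,b)_19: α=2, u≡11; β=1, v≡10 (mod 19); (11|19)=+1, (10|19)=-1; sign (−1)^0·+1^1·-1^2 = +1.
(a,b)_5: α=8, u≡4; β=3, v≡2 (mod 5); (4|5)=+1, (2|5)=-1; sign (−1)^0·+1^3·-1^8 = +1.
(a,b)_3: α=-1, u≡1; β=0, v≡2 (mod 3); (1|3)=+1, (2|3)=-1; sign (−1)^0·+1^0·-1^-1 = -1.
(-231, 20615 / ℚ) ramifies at {3, 31}: a division algebra.

[3, 31]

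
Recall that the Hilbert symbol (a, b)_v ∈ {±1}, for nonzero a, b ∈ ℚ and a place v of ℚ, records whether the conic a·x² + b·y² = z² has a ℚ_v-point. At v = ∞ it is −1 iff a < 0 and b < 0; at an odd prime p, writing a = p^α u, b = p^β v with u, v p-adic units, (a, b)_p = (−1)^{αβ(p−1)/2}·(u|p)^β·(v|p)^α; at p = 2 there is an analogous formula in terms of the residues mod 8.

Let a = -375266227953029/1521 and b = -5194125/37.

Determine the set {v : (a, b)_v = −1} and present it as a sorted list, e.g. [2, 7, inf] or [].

[2, 29, 37, inf]

(a, b) ≡ (-29, -10545) mod (ℚ^×)²; places V = {2, 3, 5, 7, 13, 17, 19, 29, 37, 43, ∞}.
(a,b)_17: α=2, u≡10; β=0, v≡7 (mod 17); (10|17)=-1, (7|17)=-1; sign (−1)^0·-1^0·-1^2 = +1.
(a,b)_5: α=0, u≡1; β=3, v≡1 (mod 5); (1|5)=+1, (1|5)=+1; sign (−1)^0·+1^3·+1^0 = +1.
(a,b)_29: α=1, u≡1; β=0, v≡19 (mod 29); (1|29)=+1, (19|29)=-1; sign (−1)^0·+1^0·-1^1 = -1.
(a,b)_37: α=2, u≡5; β=-1, v≡9 (mod 37); (5|37)=-1, (9|37)=+1; sign (−1)^0·-1^-1·+1^2 = -1.
(a,b)_∞: sgn(-29)=−, sgn(-10545)=−, so -1.
(a,b)_13: α=-2, u≡9; β=0, v≡7 (mod 13); (9|13)=+1, (7|13)=-1; sign (−1)^0·+1^0·-1^-2 = +1.
(a,b)_3: α=-2, u≡1; β=7, v≡1 (mod 3); (1|3)=+1, (1|3)=+1; sign (−1)^0·+1^7·+1^-2 = +1.
(a,b)_19: α=2, u≡1; β=1, v≡3 (mod 19); (1|19)=+1, (3|19)=-1; sign (−1)^0·+1^1·-1^2 = +1.
(a,b)_7: α=2, u≡5; β=0, v≡4 (mod 7); (5|7)=-1, (4|7)=+1; sign (−1)^0·-1^0·+1^2 = +1.
(a,b)_2: α=0, β=0; u≡3, v≡7 (mod 8); ε(u)ε(v)=1·1, αω(v)=0·0, βω(u)=0·1; sum ≡ 1  ⇒  -1.
(a,b)_43: α=2, u≡15; β=0, v≡33 (mod 43); (15|43)=+1, (33|43)=-1; sign (−1)^0·+1^0·-1^2 = +1.
|Ram(-29, -10545)| = 4, even; anisotropic at {2, 29, 37, ∞}.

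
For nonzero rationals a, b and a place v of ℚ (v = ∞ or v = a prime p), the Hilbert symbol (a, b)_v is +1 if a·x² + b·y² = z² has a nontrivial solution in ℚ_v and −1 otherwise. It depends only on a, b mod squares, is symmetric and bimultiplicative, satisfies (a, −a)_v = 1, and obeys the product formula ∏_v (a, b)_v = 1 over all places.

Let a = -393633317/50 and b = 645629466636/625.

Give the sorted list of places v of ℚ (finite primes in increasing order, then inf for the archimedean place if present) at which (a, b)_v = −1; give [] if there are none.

[7, 11]

(a, b) ≡ (-154, 19) mod (ℚ^×)²; places V = {2, 3, 5, 7, 11, 17, 19, ∞}.
(a,b)_3: α=0, u≡2; β=4, v≡1 (mod 3); (2|3)=-1, (1|3)=+1; sign (−1)^0·-1^4·+1^0 = +1.
(a,b)_7: α=3, u≡3; β=4, v≡5 (mod 7); (3|7)=-1, (5|7)=-1; sign (−1)^0·-1^4·-1^3 = -1.
(a,b)_11: α=1, u≡2; β=2, v≡10 (mod 11); (2|11)=-1, (10|11)=-1; sign (−1)^0·-1^2·-1^1 = -1.
(a,b)_2: α=-1, β=2; u≡3, v≡3 (mod 8); ε(u)ε(v)=1·1, αω(v)=-1·1, βω(u)=2·1; sum ≡ 0  ⇒  +1.
(a,b)_17: α=2, u≡13; β=0, v≡1 (mod 17); (13|17)=+1, (1|17)=+1; sign (−1)^0·+1^0·+1^2 = +1.
(a,b)_∞: sgn(-154)=−, sgn(19)=+, so +1.
(a,b)_5: α=-2, u≡4; β=-4, v≡1 (mod 5); (4|5)=+1, (1|5)=+1; sign (−1)^0·+1^-4·+1^-2 = +1.
(a,b)_19: α=2, u≡9; β=3, v≡4 (mod 19); (9|19)=+1, (4|19)=+1; sign (−1)^0·+1^3·+1^2 = +1.
(-154, 19 / ℚ) ramifies at {7, 11}: a division algebra.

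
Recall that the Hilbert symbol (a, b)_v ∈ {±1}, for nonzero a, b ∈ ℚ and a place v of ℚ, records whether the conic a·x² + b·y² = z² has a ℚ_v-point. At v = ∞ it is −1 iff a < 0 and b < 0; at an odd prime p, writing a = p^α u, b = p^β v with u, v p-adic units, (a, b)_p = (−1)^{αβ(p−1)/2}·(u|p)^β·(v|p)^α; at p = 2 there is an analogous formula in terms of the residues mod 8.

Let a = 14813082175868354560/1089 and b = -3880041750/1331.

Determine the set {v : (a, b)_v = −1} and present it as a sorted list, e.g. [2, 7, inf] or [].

[2, 5, 7, 11, 13, 17]

(a, b) ≡ (7735, -72930) mod (ℚ^×)²; places V = {2, 3, 5, 7, 11, 13, 17, ∞}.
(a,b)_2: α=14, β=1; u≡7, v≡7 (mod 8); ε(u)ε(v)=1·1, αω(v)=14·0, βω(u)=1·0; sum ≡ 1  ⇒  -1.
(a,b)_13: α=5, u≡9; β=1, v≡8 (mod 13); (9|13)=+1, (8|13)=-1; sign (−1)^0·+1^1·-1^5 = -1.
(a,b)_5: α=1, u≡3; β=3, v≡1 (mod 5); (3|5)=-1, (1|5)=+1; sign (−1)^0·-1^3·+1^1 = -1.
(a,b)_11: α=-2, u≡8; β=-3, v≡9 (mod 11); (8|11)=-1, (9|11)=+1; sign (−1)^0·-1^-3·+1^-2 = -1.
(a,b)_∞: sgn(7735)=+, sgn(-72930)=−, so +1.
(a,b)_7: α=3, u≡3; β=0, v≡3 (mod 7); (3|7)=-1, (3|7)=-1; sign (−1)^0·-1^0·-1^3 = -1.
(a,b)_17: α=5, u≡2; β=3, v≡14 (mod 17); (2|17)=+1, (14|17)=-1; sign (−1)^0·+1^3·-1^5 = -1.
(a,b)_3: α=-2, u≡1; β=5, v≡2 (mod 3); (1|3)=+1, (2|3)=-1; sign (−1)^0·+1^5·-1^-2 = +1.
|Ram(7735, -72930)| = 6, even; anisotropic at {2, 5, 7, 11, 13, 17}.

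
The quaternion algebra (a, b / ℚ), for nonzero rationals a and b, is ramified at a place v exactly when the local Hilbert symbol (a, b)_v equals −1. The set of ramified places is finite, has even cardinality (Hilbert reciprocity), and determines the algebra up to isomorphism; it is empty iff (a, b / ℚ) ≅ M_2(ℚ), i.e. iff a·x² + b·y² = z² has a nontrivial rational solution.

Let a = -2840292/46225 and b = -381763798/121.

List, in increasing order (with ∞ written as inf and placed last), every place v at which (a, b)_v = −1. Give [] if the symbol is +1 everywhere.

[3, inf]

Mod squares: a ≡ -273, b ≡ -598. Check v ∈ {∞, 2, 3, 5, 7, 11, 13, 17, 23, 43, 47}.
v=5: a=5^-2·(≡2), b=5^0·(≡2) mod 5; (2|5)=-1, (2|5)=-1; (−1)^{-2·0·2}·(-1)^0·(-1)^-2 = +1.
v=47: a=47^0·(≡24), b=47^2·(≡26) mod 47; (24|47)=+1, (26|47)=-1; (−1)^{0·2·23}·(+1)^2·(-1)^0 = +1.
v=∞: -273 < 0 and -598 < 0  ⇒  (a,b)_∞ = -1.
v=43: a=43^-2·(≡27), b=43^0·(≡10) mod 43; (27|43)=-1, (10|43)=+1; (−1)^{-2·0·21}·(-1)^0·(+1)^-2 = +1.
v=2: v_2(a)=2, v_2(b)=1; units ≡ 7, 5 (mod 8); ε·ε+αω+βω = 1·0+2·1+1·0 ≡ 0  ⇒  (a,b)_2 = +1.
v=23: a=23^0·(≡9), b=23^1·(≡5) mod 23; (9|23)=+1, (5|23)=-1; (−1)^{0·1·11}·(+1)^1·(-1)^0 = +1.
v=7: a=7^1·(≡5), b=7^0·(≡2) mod 7; (5|7)=-1, (2|7)=+1; (−1)^{1·0·3}·(-1)^0·(+1)^1 = +1.
v=11: a=11^0·(≡6), b=11^-2·(≡2) mod 11; (6|11)=-1, (2|11)=-1; (−1)^{0·-2·5}·(-1)^-2·(-1)^0 = +1.
v=17: a=17^2·(≡16), b=17^2·(≡10) mod 17; (16|17)=+1, (10|17)=-1; (−1)^{2·2·8}·(+1)^2·(-1)^2 = +1.
v=13: a=13^1·(≡2), b=13^1·(≡2) mod 13; (2|13)=-1, (2|13)=-1; (−1)^{1·1·6}·(-1)^1·(-1)^1 = +1.
v=3: a=3^3·(≡2), b=3^0·(≡2) mod 3; (2|3)=-1, (2|3)=-1; (−1)^{3·0·1}·(-1)^0·(-1)^3 = -1.
|Ram(-273, -598)| = 2, even; anisotropic at {3, ∞}.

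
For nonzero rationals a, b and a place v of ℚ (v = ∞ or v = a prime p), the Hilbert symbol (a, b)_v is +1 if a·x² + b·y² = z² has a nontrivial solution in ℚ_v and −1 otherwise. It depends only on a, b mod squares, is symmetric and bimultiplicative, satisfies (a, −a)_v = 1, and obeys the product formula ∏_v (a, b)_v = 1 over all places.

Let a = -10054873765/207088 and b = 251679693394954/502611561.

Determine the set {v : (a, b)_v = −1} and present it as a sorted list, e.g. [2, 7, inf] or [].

(a, b) ≡ (-37555, 20746) mod (ℚ^×)²; places V = {2, 3, 5, 7, 11, 17, 19, 23, 29, 31, 37, 41, 43, 47, 53, ∞}.
(a,b)_2: α=-4, β=1; u≡5, v≡5 (mod 8); ε(u)ε(v)=0·0, αω(v)=-4·1, βω(u)=1·1; sum ≡ 1  ⇒  -1.
(a,b)_37: α=5, u≡34; β=0, v≡30 (mod 37); (34|37)=+1, (30|37)=+1; sign (−1)^0·+1^0·+1^5 = +1.
(a,b)_∞: sgn(-37555)=−, sgn(20746)=+, so +1.
(a,b)_43: α=-2, u≡42; β=0, v≡42 (mod 43); (42|43)=-1, (42|43)=-1; sign (−1)^0·-1^0·-1^-2 = +1.
(a,b)_53: α=0, u≡27; β=-2, v≡8 (mod 53); (27|53)=-1, (8|53)=-1; sign (−1)^0·-1^-2·-1^0 = +1.
(a,b)_17: α=0, u≡16; β=2, v≡10 (mod 17); (16|17)=+1, (10|17)=-1; sign (−1)^0·+1^2·-1^0 = +1.
(a,b)_19: α=0, u≡18; β=2, v≡11 (mod 19); (18|19)=-1, (11|19)=+1; sign (−1)^0·-1^2·+1^0 = +1.
(a,b)_41: α=0, u≡21; β=1, v≡3 (mod 41); (21|41)=+1, (3|41)=-1; sign (−1)^0·+1^1·-1^0 = +1.
(a,b)_5: α=1, u≡4; β=0, v≡4 (mod 5); (4|5)=+1, (4|5)=+1; sign (−1)^0·+1^0·+1^1 = +1.
(a,b)_7: α=-1, u≡4; β=0, v≡5 (mod 7); (4|7)=+1, (5|7)=-1; sign (−1)^0·+1^0·-1^-1 = -1.
(a,b)_3: α=0, u≡2; β=-4, v≡1 (mod 3); (2|3)=-1, (1|3)=+1; sign (−1)^0·-1^-4·+1^0 = +1.
(a,b)_23: α=0, u≡9; β=1, v≡15 (mod 23); (9|23)=+1, (15|23)=-1; sign (−1)^0·+1^1·-1^0 = +1.
(a,b)_31: α=0, u≡17; β=2, v≡28 (mod 31); (17|31)=-1, (28|31)=+1; sign (−1)^0·-1^2·+1^0 = +1.
(a,b)_29: α=1, u≡19; β=0, v≡10 (mod 29); (19|29)=-1, (10|29)=-1; sign (−1)^0·-1^0·-1^1 = -1.
(a,b)_47: α=0, u≡5; β=-2, v≡39 (mod 47); (5|47)=-1, (39|47)=-1; sign (−1)^0·-1^-2·-1^0 = +1.
(a,b)_11: α=0, u≡10; β=3, v≡1 (mod 11); (10|11)=-1, (1|11)=+1; sign (−1)^0·-1^3·+1^0 = -1.
Ram(-37555, 20746) = {2, 7, 11, 29}; no ℚ_2-point on the conic.

[2, 7, 11, 29]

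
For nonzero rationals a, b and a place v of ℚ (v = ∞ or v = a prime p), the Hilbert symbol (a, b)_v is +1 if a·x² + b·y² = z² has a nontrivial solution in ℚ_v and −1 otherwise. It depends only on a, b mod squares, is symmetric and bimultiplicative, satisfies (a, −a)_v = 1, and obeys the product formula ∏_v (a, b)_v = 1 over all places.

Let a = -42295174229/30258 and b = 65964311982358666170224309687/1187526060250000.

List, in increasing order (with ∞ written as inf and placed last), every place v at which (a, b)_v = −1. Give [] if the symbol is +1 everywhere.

[2, 11]

(a, b) ≡ (-682, 407) mod (ℚ^×)²; places V = {2, 3, 5, 7, 11, 31, 37, 41, 43, ∞}.
(a,b)_2: α=-1, β=-4; u≡3, v≡7 (mod 8); ε(u)ε(v)=1·1, αω(v)=-1·0, βω(u)=-4·1; sum ≡ 1  ⇒  -1.
(a,b)_5: α=0, u≡2; β=-6, v≡2 (mod 5); (2|5)=-1, (2|5)=-1; sign (−1)^0·-1^-6·-1^0 = +1.
(a,b)_∞: sgn(-682)=−, sgn(407)=+, so +1.
(a,b)_11: α=1, u≡9; β=3, v≡3 (mod 11); (9|11)=+1, (3|11)=+1; sign (−1)^1·+1^3·+1^1 = -1.
(a,b)_41: α=-2, u≡22; β=-6, v≡34 (mod 41); (22|41)=-1, (34|41)=-1; sign (−1)^0·-1^-6·-1^-2 = +1.
(a,b)_3: α=-2, u≡2; β=0, v≡2 (mod 3); (2|3)=-1, (2|3)=-1; sign (−1)^0·-1^0·-1^-2 = +1.
(a,b)_37: α=2, u≡25; β=5, v≡33 (mod 37); (25|37)=+1, (33|37)=+1; sign (−1)^0·+1^5·+1^2 = +1.
(a,b)_43: α=2, u≡9; β=6, v≡5 (mod 43); (9|43)=+1, (5|43)=-1; sign (−1)^0·+1^6·-1^2 = +1.
(a,b)_31: α=1, u≡20; β=2, v≡18 (mod 31); (20|31)=+1, (18|31)=+1; sign (−1)^0·+1^2·+1^1 = +1.
(a,b)_7: α=2, u≡2; β=6, v≡4 (mod 7); (2|7)=+1, (4|7)=+1; sign (−1)^0·+1^6·+1^2 = +1.
(-682, 407 / ℚ) ramifies at {2, 11}: a division algebra.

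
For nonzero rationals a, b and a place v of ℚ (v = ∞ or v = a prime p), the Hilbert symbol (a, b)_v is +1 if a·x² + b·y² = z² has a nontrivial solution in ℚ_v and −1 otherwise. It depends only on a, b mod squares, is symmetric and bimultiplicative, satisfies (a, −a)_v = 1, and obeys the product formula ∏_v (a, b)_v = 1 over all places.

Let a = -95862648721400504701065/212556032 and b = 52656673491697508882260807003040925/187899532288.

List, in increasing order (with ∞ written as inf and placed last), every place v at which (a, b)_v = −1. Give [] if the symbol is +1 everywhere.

[3, 7]

(a, b) ≡ (-3145, 292929) mod (ℚ^×)²; places V = {2, 3, 5, 7, 11, 13, 17, 23, 29, 37, ∞}.
(a,b)_3: α=4, u≡2; β=7, v≡2 (mod 3); (2|3)=-1, (2|3)=-1; sign (−1)^0·-1^7·-1^4 = -1.
(a,b)_7: α=2, u≡5; β=3, v≡4 (mod 7); (5|7)=-1, (4|7)=+1; sign (−1)^0·-1^3·+1^2 = -1.
(a,b)_11: α=8, u≡3; β=12, v≡7 (mod 11); (3|11)=+1, (7|11)=-1; sign (−1)^0·+1^12·-1^8 = +1.
(a,b)_37: α=3, u≡4; β=5, v≡21 (mod 37); (4|37)=+1, (21|37)=+1; sign (−1)^0·+1^5·+1^3 = +1.
(a,b)_2: α=-8, β=-10; u≡7, v≡1 (mod 8); ε(u)ε(v)=1·0, αω(v)=-8·0, βω(u)=-10·0; sum ≡ 0  ⇒  +1.
(a,b)_5: α=1, u≡1; β=2, v≡4 (mod 5); (1|5)=+1, (4|5)=+1; sign (−1)^0·+1^2·+1^1 = +1.
(a,b)_23: α=2, u≡1; β=2, v≡6 (mod 23); (1|23)=+1, (6|23)=+1; sign (−1)^0·+1^2·+1^2 = +1.
(a,b)_17: α=-3, u≡9; β=-4, v≡16 (mod 17); (9|17)=+1, (16|17)=+1; sign (−1)^0·+1^-4·+1^-3 = +1.
(a,b)_13: α=-2, u≡1; β=-3, v≡9 (mod 13); (1|13)=+1, (9|13)=+1; sign (−1)^0·+1^-3·+1^-2 = +1.
(a,b)_29: α=2, u≡22; β=3, v≡28 (mod 29); (22|29)=+1, (28|29)=+1; sign (−1)^0·+1^3·+1^2 = +1.
(a,b)_∞: sgn(-3145)=−, sgn(292929)=+, so +1.
|Ram(-3145, 292929)| = 2, even; anisotropic at {3, 7}.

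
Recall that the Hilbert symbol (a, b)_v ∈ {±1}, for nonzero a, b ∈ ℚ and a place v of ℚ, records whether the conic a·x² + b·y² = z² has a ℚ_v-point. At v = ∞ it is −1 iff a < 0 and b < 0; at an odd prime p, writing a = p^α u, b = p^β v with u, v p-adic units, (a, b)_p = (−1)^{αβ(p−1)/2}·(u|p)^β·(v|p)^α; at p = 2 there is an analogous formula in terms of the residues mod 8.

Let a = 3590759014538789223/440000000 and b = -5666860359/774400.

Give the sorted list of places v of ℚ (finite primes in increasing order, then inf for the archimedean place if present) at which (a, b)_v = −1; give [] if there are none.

[19, 23]

Mod squares: a ≡ 27170, b ≡ -391. Check v ∈ {∞, 2, 3, 5, 11, 13, 17, 19, 23, 47}.
v=∞: 27170 > 0 and -391 < 0  ⇒  (a,b)_∞ = +1.
v=23: a=23^2·(≡5), b=23^1·(≡1) mod 23; (5|23)=-1, (1|23)=+1; (−1)^{2·1·11}·(-1)^1·(+1)^2 = -1.
v=17: a=17^2·(≡1), b=17^1·(≡6) mod 17; (1|17)=+1, (6|17)=-1; (−1)^{2·1·8}·(+1)^1·(-1)^2 = +1.
v=11: a=11^-1·(≡6), b=11^-2·(≡3) mod 11; (6|11)=-1, (3|11)=+1; (−1)^{-1·-2·5}·(-1)^-2·(+1)^-1 = +1.
v=19: a=19^1·(≡11), b=19^0·(≡13) mod 19; (11|19)=+1, (13|19)=-1; (−1)^{1·0·9}·(+1)^0·(-1)^1 = -1.
v=47: a=47^2·(≡18), b=47^2·(≡32) mod 47; (18|47)=+1, (32|47)=+1; (−1)^{2·2·23}·(+1)^2·(+1)^2 = +1.
v=3: a=3^16·(≡2), b=3^8·(≡2) mod 3; (2|3)=-1, (2|3)=-1; (−1)^{16·8·1}·(-1)^8·(-1)^16 = +1.
v=13: a=13^1·(≡9), b=13^0·(≡3) mod 13; (9|13)=+1, (3|13)=+1; (−1)^{1·0·6}·(+1)^0·(+1)^1 = +1.
v=2: v_2(a)=-9, v_2(b)=-8; units ≡ 1, 1 (mod 8); ε·ε+αω+βω = 0·0+-9·0+-8·0 ≡ 0  ⇒  (a,b)_2 = +1.
v=5: a=5^-7·(≡4), b=5^-2·(≡1) mod 5; (4|5)=+1, (1|5)=+1; (−1)^{-7·-2·2}·(+1)^-2·(+1)^-7 = +1.
|Ram(27170, -391)| = 2, even; anisotropic at {19, 23}.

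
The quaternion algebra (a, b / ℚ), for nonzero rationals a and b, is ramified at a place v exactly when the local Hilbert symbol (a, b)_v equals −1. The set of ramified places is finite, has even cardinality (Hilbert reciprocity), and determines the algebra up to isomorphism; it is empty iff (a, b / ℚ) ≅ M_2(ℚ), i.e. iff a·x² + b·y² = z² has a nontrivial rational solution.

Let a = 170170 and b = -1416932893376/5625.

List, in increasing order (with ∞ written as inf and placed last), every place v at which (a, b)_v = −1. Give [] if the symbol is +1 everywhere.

(a, b) ≡ (170170, -11) mod (ℚ^×)²; places V = {2, 3, 5, 7, 11, 13, 17, 29, ∞}.
(a,b)_2: α=1, β=6; u≡5, v≡5 (mod 8); ε(u)ε(v)=0·0, αω(v)=1·1, βω(u)=6·1; sum ≡ 1  ⇒  -1.
(a,b)_7: α=1, u≡6; β=2, v≡5 (mod 7); (6|7)=-1, (5|7)=-1; sign (−1)^0·-1^2·-1^1 = -1.
(a,b)_11: α=1, u≡4; β=1, v≡7 (mod 11); (4|11)=+1, (7|11)=-1; sign (−1)^1·+1^1·-1^1 = +1.
(a,b)_3: α=0, u≡1; β=-2, v≡1 (mod 3); (1|3)=+1, (1|3)=+1; sign (−1)^0·+1^-2·+1^0 = +1.
(a,b)_5: α=1, u≡4; β=-4, v≡1 (mod 5); (4|5)=+1, (1|5)=+1; sign (−1)^0·+1^-4·+1^1 = +1.
(a,b)_13: α=1, u≡12; β=2, v≡5 (mod 13); (12|13)=+1, (5|13)=-1; sign (−1)^0·+1^2·-1^1 = -1.
(a,b)_∞: sgn(170170)=+, sgn(-11)=−, so +1.
(a,b)_17: α=1, u≡14; β=2, v≡5 (mod 17); (14|17)=-1, (5|17)=-1; sign (−1)^0·-1^2·-1^1 = -1.
(a,b)_29: α=0, u≡27; β=2, v≡17 (mod 29); (27|29)=-1, (17|29)=-1; sign (−1)^0·-1^2·-1^0 = +1.
Ram(170170, -11) = {2, 7, 13, 17}; no ℚ_2-point on the conic.

[2, 7, 13, 17]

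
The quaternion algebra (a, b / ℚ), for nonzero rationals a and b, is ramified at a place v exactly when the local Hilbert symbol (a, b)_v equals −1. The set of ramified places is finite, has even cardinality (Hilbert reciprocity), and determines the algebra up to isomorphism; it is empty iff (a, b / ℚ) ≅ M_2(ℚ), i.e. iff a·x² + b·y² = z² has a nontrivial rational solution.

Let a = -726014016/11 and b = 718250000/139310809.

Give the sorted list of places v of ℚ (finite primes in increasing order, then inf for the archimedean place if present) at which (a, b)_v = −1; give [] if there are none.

[7, 11]

(a, b) ≡ (-19019, 17) mod (ℚ^×)²; places V = {2, 3, 5, 7, 11, 13, 17, 19, 29, 37, ∞}.
(a,b)_2: α=6, β=4; u≡5, v≡1 (mod 8); ε(u)ε(v)=0·0, αω(v)=6·0, βω(u)=4·1; sum ≡ 0  ⇒  +1.
(a,b)_11: α=-1, u≡9; β=-2, v≡2 (mod 11); (9|11)=+1, (2|11)=-1; sign (−1)^0·+1^-2·-1^-1 = -1.
(a,b)_13: α=1, u≡6; β=2, v≡1 (mod 13); (6|13)=-1, (1|13)=+1; sign (−1)^0·-1^2·+1^1 = +1.
(a,b)_5: α=0, u≡4; β=6, v≡2 (mod 5); (4|5)=+1, (2|5)=-1; sign (−1)^0·+1^6·-1^0 = +1.
(a,b)_37: α=0, u≡12; β=-2, v≡14 (mod 37); (12|37)=+1, (14|37)=-1; sign (−1)^0·+1^-2·-1^0 = +1.
(a,b)_29: α=0, u≡13; β=-2, v≡11 (mod 29); (13|29)=+1, (11|29)=-1; sign (−1)^0·+1^-2·-1^0 = +1.
(a,b)_19: α=1, u≡17; β=0, v≡9 (mod 19); (17|19)=+1, (9|19)=+1; sign (−1)^0·+1^0·+1^1 = +1.
(a,b)_17: α=0, u≡8; β=1, v≡13 (mod 17); (8|17)=+1, (13|17)=+1; sign (−1)^0·+1^1·+1^0 = +1.
(a,b)_∞: sgn(-19019)=−, sgn(17)=+, so +1.
(a,b)_3: α=8, u≡1; β=0, v≡2 (mod 3); (1|3)=+1, (2|3)=-1; sign (−1)^0·+1^0·-1^8 = +1.
(a,b)_7: α=1, u≡6; β=0, v≡6 (mod 7); (6|7)=-1, (6|7)=-1; sign (−1)^0·-1^0·-1^1 = -1.
|Ram(-19019, 17)| = 2, even; anisotropic at {7, 11}.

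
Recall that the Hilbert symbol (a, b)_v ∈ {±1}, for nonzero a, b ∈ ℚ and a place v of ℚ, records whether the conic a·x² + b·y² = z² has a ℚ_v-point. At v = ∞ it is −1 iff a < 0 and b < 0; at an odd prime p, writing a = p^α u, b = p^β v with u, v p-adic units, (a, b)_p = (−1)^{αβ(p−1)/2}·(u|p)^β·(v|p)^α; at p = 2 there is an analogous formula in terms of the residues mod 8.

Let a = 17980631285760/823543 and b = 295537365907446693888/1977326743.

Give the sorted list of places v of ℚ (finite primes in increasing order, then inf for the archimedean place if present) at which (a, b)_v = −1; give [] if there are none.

[3, 17]

Mod squares: a ≡ 440895, b ≡ 34034. Check v ∈ {∞, 2, 3, 5, 7, 11, 13, 17, 19}.
v=17: a=17^1·(≡11), b=17^1·(≡8) mod 17; (11|17)=-1, (8|17)=+1; (−1)^{1·1·8}·(-1)^1·(+1)^1 = -1.
v=7: a=7^-7·(≡3), b=7^-11·(≡4) mod 7; (3|7)=-1, (4|7)=+1; (−1)^{-7·-11·3}·(-1)^-11·(+1)^-7 = +1.
v=5: a=5^1·(≡4), b=5^0·(≡1) mod 5; (4|5)=+1, (1|5)=+1; (−1)^{1·0·2}·(+1)^0·(+1)^1 = +1.
v=13: a=13^1·(≡11), b=13^1·(≡7) mod 13; (11|13)=-1, (7|13)=-1; (−1)^{1·1·6}·(-1)^1·(-1)^1 = +1.
v=19: a=19^1·(≡5), b=19^2·(≡1) mod 19; (5|19)=+1, (1|19)=+1; (−1)^{1·2·9}·(+1)^2·(+1)^1 = +1.
v=11: a=11^2·(≡1), b=11^3·(≡9) mod 11; (1|11)=+1, (9|11)=+1; (−1)^{2·3·5}·(+1)^3·(+1)^2 = +1.
v=2: v_2(a)=18, v_2(b)=35; units ≡ 7, 1 (mod 8); ε·ε+αω+βω = 1·0+18·0+35·0 ≡ 0  ⇒  (a,b)_2 = +1.
v=∞: 440895 > 0 and 34034 > 0  ⇒  (a,b)_∞ = +1.
v=3: a=3^3·(≡1), b=3^4·(≡2) mod 3; (1|3)=+1, (2|3)=-1; (−1)^{3·4·1}·(+1)^4·(-1)^3 = -1.
Ram(440895, 34034) = {3, 17}; no ℚ_3-point on the conic.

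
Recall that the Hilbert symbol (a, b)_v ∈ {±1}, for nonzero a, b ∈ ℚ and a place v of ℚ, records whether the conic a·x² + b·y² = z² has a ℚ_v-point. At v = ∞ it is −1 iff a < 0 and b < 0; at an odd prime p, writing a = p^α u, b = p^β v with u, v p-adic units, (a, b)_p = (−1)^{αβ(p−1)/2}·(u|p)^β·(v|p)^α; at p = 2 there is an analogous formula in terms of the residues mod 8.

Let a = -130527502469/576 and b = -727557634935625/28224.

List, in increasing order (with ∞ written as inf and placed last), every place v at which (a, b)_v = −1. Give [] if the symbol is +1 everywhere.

[2, 13, 29, inf]

Mod squares: a ≡ -13949, b ≡ -6095713. Check v ∈ {∞, 2, 3, 5, 7, 13, 19, 23, 29, 37}.
v=3: a=3^-2·(≡1), b=3^-2·(≡2) mod 3; (1|3)=+1, (2|3)=-1; (−1)^{-2·-2·1}·(+1)^-2·(-1)^-2 = +1.
v=13: a=13^1·(≡11), b=13^1·(≡4) mod 13; (11|13)=-1, (4|13)=+1; (−1)^{1·1·6}·(-1)^1·(+1)^1 = -1.
v=7: a=7^2·(≡2), b=7^-2·(≡5) mod 7; (2|7)=+1, (5|7)=-1; (−1)^{2·-2·3}·(+1)^-2·(-1)^2 = +1.
v=23: a=23^2·(≡1), b=23^3·(≡11) mod 23; (1|23)=+1, (11|23)=-1; (−1)^{2·3·11}·(+1)^3·(-1)^2 = +1.
v=19: a=19^2·(≡7), b=19^3·(≡11) mod 19; (7|19)=+1, (11|19)=+1; (−1)^{2·3·9}·(+1)^3·(+1)^2 = +1.
v=37: a=37^1·(≡26), b=37^1·(≡3) mod 37; (26|37)=+1, (3|37)=+1; (−1)^{1·1·18}·(+1)^1·(+1)^1 = +1.
v=29: a=29^1·(≡21), b=29^1·(≡4) mod 29; (21|29)=-1, (4|29)=+1; (−1)^{1·1·14}·(-1)^1·(+1)^1 = -1.
v=2: v_2(a)=-6, v_2(b)=-6; units ≡ 3, 7 (mod 8); ε·ε+αω+βω = 1·1+-6·0+-6·1 ≡ 1  ⇒  (a,b)_2 = -1.
v=5: a=5^0·(≡1), b=5^4·(≡2) mod 5; (1|5)=+1, (2|5)=-1; (−1)^{0·4·2}·(+1)^4·(-1)^0 = +1.
v=∞: -13949 < 0 and -6095713 < 0  ⇒  (a,b)_∞ = -1.
(-13949, -6095713 / ℚ) ramifies at {2, 13, 29, ∞}: a division algebra.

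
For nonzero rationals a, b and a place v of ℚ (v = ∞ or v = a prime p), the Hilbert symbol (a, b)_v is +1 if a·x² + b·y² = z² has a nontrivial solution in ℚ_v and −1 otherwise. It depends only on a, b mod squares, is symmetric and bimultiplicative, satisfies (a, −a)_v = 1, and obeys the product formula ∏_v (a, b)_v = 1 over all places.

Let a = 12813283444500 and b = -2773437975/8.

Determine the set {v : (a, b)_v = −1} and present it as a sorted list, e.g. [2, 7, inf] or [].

(a, b) ≡ (5, -462) mod (ℚ^×)²; places V = {2, 3, 5, 7, 11, ∞}.
(a,b)_3: α=6, u≡2; β=5, v≡2 (mod 3); (2|3)=-1, (2|3)=-1; sign (−1)^0·-1^5·-1^6 = -1.
(a,b)_5: α=3, u≡1; β=2, v≡2 (mod 5); (1|5)=+1, (2|5)=-1; sign (−1)^0·+1^2·-1^3 = -1.
(a,b)_7: α=4, u≡5; β=3, v≡1 (mod 7); (5|7)=-1, (1|7)=+1; sign (−1)^0·-1^3·+1^4 = -1.
(a,b)_∞: sgn(5)=+, sgn(-462)=−, so +1.
(a,b)_11: α=4, u≡1; β=3, v≡2 (mod 11); (1|11)=+1, (2|11)=-1; sign (−1)^0·+1^3·-1^4 = +1.
(a,b)_2: α=2, β=-3; u≡5, v≡1 (mod 8); ε(u)ε(v)=0·0, αω(v)=2·0, βω(u)=-3·1; sum ≡ 1  ⇒  -1.
(5, -462 / ℚ) ramifies at {2, 3, 5, 7}: a division algebra.

[2, 3, 5, 7]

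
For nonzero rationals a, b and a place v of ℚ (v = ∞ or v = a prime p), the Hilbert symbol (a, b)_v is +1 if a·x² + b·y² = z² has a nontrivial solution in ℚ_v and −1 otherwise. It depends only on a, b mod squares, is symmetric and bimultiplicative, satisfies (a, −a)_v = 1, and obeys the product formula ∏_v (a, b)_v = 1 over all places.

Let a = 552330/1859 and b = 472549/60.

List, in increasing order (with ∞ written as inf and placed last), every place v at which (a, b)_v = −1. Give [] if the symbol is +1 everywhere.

[5, 11]

Mod squares: a ≡ 1870, b ≡ 19635. Check v ∈ {∞, 2, 3, 5, 7, 11, 13, 17, 19}.
v=19: a=19^2·(≡3), b=19^2·(≡12) mod 19; (3|19)=-1, (12|19)=-1; (−1)^{2·2·9}·(-1)^2·(-1)^2 = +1.
v=3: a=3^2·(≡1), b=3^-1·(≡2) mod 3; (1|3)=+1, (2|3)=-1; (−1)^{2·-1·1}·(+1)^-1·(-1)^2 = +1.
v=∞: 1870 > 0 and 19635 > 0  ⇒  (a,b)_∞ = +1.
v=5: a=5^1·(≡4), b=5^-1·(≡2) mod 5; (4|5)=+1, (2|5)=-1; (−1)^{1·-1·2}·(+1)^-1·(-1)^1 = -1.
v=17: a=17^1·(≡9), b=17^1·(≡4) mod 17; (9|17)=+1, (4|17)=+1; (−1)^{1·1·8}·(+1)^1·(+1)^1 = +1.
v=7: a=7^0·(≡4), b=7^1·(≡5) mod 7; (4|7)=+1, (5|7)=-1; (−1)^{0·1·3}·(+1)^1·(-1)^0 = +1.
v=11: a=11^-1·(≡5), b=11^1·(≡3) mod 11; (5|11)=+1, (3|11)=+1; (−1)^{-1·1·5}·(+1)^1·(+1)^-1 = -1.
v=13: a=13^-2·(≡7), b=13^0·(≡8) mod 13; (7|13)=-1, (8|13)=-1; (−1)^{-2·0·6}·(-1)^0·(-1)^-2 = +1.
v=2: v_2(a)=1, v_2(b)=-2; units ≡ 7, 3 (mod 8); ε·ε+αω+βω = 1·1+1·1+-2·0 ≡ 0  ⇒  (a,b)_2 = +1.
(1870, 19635 / ℚ) ramifies at {5, 11}: a division algebra.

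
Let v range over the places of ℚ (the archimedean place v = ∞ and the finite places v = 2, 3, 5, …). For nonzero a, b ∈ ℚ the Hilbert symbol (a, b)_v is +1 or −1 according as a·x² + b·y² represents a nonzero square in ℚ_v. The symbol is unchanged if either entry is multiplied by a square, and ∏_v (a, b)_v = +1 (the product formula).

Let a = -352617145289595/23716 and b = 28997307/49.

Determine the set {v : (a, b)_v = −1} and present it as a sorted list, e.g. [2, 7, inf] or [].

[5, 31]

Mod squares: a ≡ -2449955, b ≡ 1147. Check v ∈ {∞, 2, 3, 5, 7, 11, 17, 19, 31, 37, 41, 43, 53}.
v=41: a=41^1·(≡31), b=41^0·(≡2) mod 41; (31|41)=+1, (2|41)=+1; (−1)^{1·0·20}·(+1)^0·(+1)^1 = +1.
v=2: v_2(a)=-2, v_2(b)=0; units ≡ 5, 3 (mod 8); ε·ε+αω+βω = 0·1+-2·1+0·1 ≡ 0  ⇒  (a,b)_2 = +1.
v=43: a=43^2·(≡38), b=43^0·(≡7) mod 43; (38|43)=+1, (7|43)=-1; (−1)^{2·0·21}·(+1)^0·(-1)^2 = +1.
v=53: a=53^0·(≡12), b=53^2·(≡3) mod 53; (12|53)=-1, (3|53)=-1; (−1)^{0·2·26}·(-1)^2·(-1)^0 = +1.
v=17: a=17^1·(≡3), b=17^0·(≡9) mod 17; (3|17)=-1, (9|17)=+1; (−1)^{1·0·8}·(-1)^0·(+1)^1 = +1.
v=5: a=5^1·(≡1), b=5^0·(≡3) mod 5; (1|5)=+1, (3|5)=-1; (−1)^{1·0·2}·(+1)^0·(-1)^1 = -1.
v=7: a=7^-2·(≡3), b=7^-2·(≡3) mod 7; (3|7)=-1, (3|7)=-1; (−1)^{-2·-2·3}·(-1)^-2·(-1)^-2 = +1.
v=3: a=3^4·(≡1), b=3^2·(≡1) mod 3; (1|3)=+1, (1|3)=+1; (−1)^{4·2·1}·(+1)^2·(+1)^4 = +1.
v=∞: -2449955 < 0 and 1147 > 0  ⇒  (a,b)_∞ = +1.
v=31: a=31^2·(≡17), b=31^1·(≡26) mod 31; (17|31)=-1, (26|31)=-1; (−1)^{2·1·15}·(-1)^1·(-1)^2 = -1.
v=11: a=11^-2·(≡5), b=11^0·(≡4) mod 11; (5|11)=+1, (4|11)=+1; (−1)^{-2·0·5}·(+1)^0·(+1)^-2 = +1.
v=37: a=37^1·(≡6), b=37^1·(≡32) mod 37; (6|37)=-1, (32|37)=-1; (−1)^{1·1·18}·(-1)^1·(-1)^1 = +1.
v=19: a=19^1·(≡14), b=19^0·(≡7) mod 19; (14|19)=-1, (7|19)=+1; (−1)^{1·0·9}·(-1)^0·(+1)^1 = +1.
(-2449955, 1147 / ℚ) ramifies at {5, 31}: a division algebra.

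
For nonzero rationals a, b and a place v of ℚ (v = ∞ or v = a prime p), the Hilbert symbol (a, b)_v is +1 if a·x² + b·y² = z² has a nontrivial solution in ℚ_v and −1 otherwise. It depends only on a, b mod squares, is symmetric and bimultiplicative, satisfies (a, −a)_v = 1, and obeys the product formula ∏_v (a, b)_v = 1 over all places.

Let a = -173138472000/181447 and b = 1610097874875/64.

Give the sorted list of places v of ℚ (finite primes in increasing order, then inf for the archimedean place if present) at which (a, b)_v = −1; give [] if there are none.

[3, 5, 29, 41]

Mod squares: a ≡ -55335, b ≡ 3870195. Check v ∈ {∞, 2, 3, 5, 7, 13, 17, 23, 29, 31, 41, 43}.
v=7: a=7^-3·(≡6), b=7^1·(≡4) mod 7; (6|7)=-1, (4|7)=+1; (−1)^{-3·1·3}·(-1)^1·(+1)^-3 = +1.
v=29: a=29^0·(≡19), b=29^1·(≡19) mod 29; (19|29)=-1, (19|29)=-1; (−1)^{0·1·14}·(-1)^1·(-1)^0 = -1.
v=3: a=3^5·(≡2), b=3^3·(≡2) mod 3; (2|3)=-1, (2|3)=-1; (−1)^{5·3·1}·(-1)^3·(-1)^5 = -1.
v=13: a=13^2·(≡6), b=13^0·(≡4) mod 13; (6|13)=-1, (4|13)=+1; (−1)^{2·0·6}·(-1)^0·(+1)^2 = +1.
v=41: a=41^0·(≡28), b=41^1·(≡6) mod 41; (28|41)=-1, (6|41)=-1; (−1)^{0·1·20}·(-1)^1·(-1)^0 = -1.
v=∞: -55335 < 0 and 3870195 > 0  ⇒  (a,b)_∞ = +1.
v=17: a=17^1·(≡9), b=17^0·(≡2) mod 17; (9|17)=+1, (2|17)=+1; (−1)^{1·0·8}·(+1)^0·(+1)^1 = +1.
v=2: v_2(a)=6, v_2(b)=-6; units ≡ 1, 3 (mod 8); ε·ε+αω+βω = 0·1+6·1+-6·0 ≡ 0  ⇒  (a,b)_2 = +1.
v=43: a=43^0·(≡10), b=43^2·(≡13) mod 43; (10|43)=+1, (13|43)=+1; (−1)^{0·2·21}·(+1)^2·(+1)^0 = +1.
v=23: a=23^-2·(≡2), b=23^0·(≡3) mod 23; (2|23)=+1, (3|23)=+1; (−1)^{-2·0·11}·(+1)^0·(+1)^-2 = +1.
v=5: a=5^3·(≡2), b=5^3·(≡1) mod 5; (2|5)=-1, (1|5)=+1; (−1)^{3·3·2}·(-1)^3·(+1)^3 = -1.
v=31: a=31^1·(≡6), b=31^1·(≡20) mod 31; (6|31)=-1, (20|31)=+1; (−1)^{1·1·15}·(-1)^1·(+1)^1 = +1.
(-55335, 3870195 / ℚ) ramifies at {3, 5, 29, 41}: a division algebra.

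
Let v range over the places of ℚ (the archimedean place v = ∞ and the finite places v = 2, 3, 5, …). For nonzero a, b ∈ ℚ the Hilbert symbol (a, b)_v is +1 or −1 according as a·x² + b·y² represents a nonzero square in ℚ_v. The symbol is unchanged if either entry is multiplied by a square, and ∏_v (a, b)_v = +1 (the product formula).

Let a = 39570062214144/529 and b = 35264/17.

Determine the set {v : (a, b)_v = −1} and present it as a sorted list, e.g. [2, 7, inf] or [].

(a, b) ≡ (127281, 9367) mod (ℚ^×)²; places V = {2, 3, 7, 11, 17, 19, 23, 29, ∞}.
(a,b)_2: α=10, β=6; u≡1, v≡7 (mod 8); ε(u)ε(v)=0·1, αω(v)=10·0, βω(u)=6·0; sum ≡ 0  ⇒  +1.
(a,b)_∞: sgn(127281)=+, sgn(9367)=+, so +1.
(a,b)_11: α=1, u≡10; β=0, v≡7 (mod 11); (10|11)=-1, (7|11)=-1; sign (−1)^0·-1^0·-1^1 = -1.
(a,b)_7: α=1, u≡1; β=0, v≡4 (mod 7); (1|7)=+1, (4|7)=+1; sign (−1)^0·+1^0·+1^1 = +1.
(a,b)_29: α=3, u≡18; β=1, v≡5 (mod 29); (18|29)=-1, (5|29)=+1; sign (−1)^0·-1^1·+1^3 = -1.
(a,b)_19: α=3, u≡5; β=1, v≡3 (mod 19); (5|19)=+1, (3|19)=-1; sign (−1)^1·+1^1·-1^3 = +1.
(a,b)_17: α=0, u≡9; β=-1, v≡6 (mod 17); (9|17)=+1, (6|17)=-1; sign (−1)^0·+1^-1·-1^0 = +1.
(a,b)_23: α=-2, u≡11; β=0, v≡3 (mod 23); (11|23)=-1, (3|23)=+1; sign (−1)^0·-1^0·+1^-2 = +1.
(a,b)_3: α=1, u≡1; β=0, v≡1 (mod 3); (1|3)=+1, (1|3)=+1; sign (−1)^0·+1^0·+1^1 = +1.
(127281, 9367 / ℚ) ramifies at {11, 29}: a division algebra.

[11, 29]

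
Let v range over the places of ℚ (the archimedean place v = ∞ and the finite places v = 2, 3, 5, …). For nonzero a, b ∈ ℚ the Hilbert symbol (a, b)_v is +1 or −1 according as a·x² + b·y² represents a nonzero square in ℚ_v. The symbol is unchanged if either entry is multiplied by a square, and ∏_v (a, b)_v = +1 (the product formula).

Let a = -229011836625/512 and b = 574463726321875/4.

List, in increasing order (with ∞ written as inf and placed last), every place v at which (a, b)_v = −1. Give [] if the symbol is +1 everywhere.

(a, b) ≡ (-2530, 115) mod (ℚ^×)²; places V = {2, 3, 5, 11, 13, 23, ∞}.
(a,b)_5: α=3, u≡1; β=5, v≡2 (mod 5); (1|5)=+1, (2|5)=-1; sign (−1)^0·+1^5·-1^3 = -1.
(a,b)_2: α=-9, β=-2; u≡7, v≡3 (mod 8); ε(u)ε(v)=1·1, αω(v)=-9·1, βω(u)=-2·0; sum ≡ 0  ⇒  +1.
(a,b)_∞: sgn(-2530)=−, sgn(115)=+, so +1.
(a,b)_13: α=2, u≡6; β=4, v≡5 (mod 13); (6|13)=-1, (5|13)=-1; sign (−1)^0·-1^4·-1^2 = +1.
(a,b)_23: α=3, u≡11; β=5, v≡21 (mod 23); (11|23)=-1, (21|23)=-1; sign (−1)^1·-1^5·-1^3 = -1.
(a,b)_11: α=1, u≡4; β=0, v≡4 (mod 11); (4|11)=+1, (4|11)=+1; sign (−1)^0·+1^0·+1^1 = +1.
(a,b)_3: α=4, u≡2; β=0, v≡1 (mod 3); (2|3)=-1, (1|3)=+1; sign (−1)^0·-1^0·+1^4 = +1.
Ram(-2530, 115) = {5, 23}; no ℚ_5-point on the conic.

[5, 23]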